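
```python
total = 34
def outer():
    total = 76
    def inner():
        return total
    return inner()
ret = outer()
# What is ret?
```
76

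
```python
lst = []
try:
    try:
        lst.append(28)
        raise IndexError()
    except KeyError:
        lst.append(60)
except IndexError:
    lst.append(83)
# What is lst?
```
[28, 83]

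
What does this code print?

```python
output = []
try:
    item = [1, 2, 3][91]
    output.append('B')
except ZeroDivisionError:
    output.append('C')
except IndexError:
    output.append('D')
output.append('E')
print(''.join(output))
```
DE

IndexError is caught by its specific handler, not ZeroDivisionError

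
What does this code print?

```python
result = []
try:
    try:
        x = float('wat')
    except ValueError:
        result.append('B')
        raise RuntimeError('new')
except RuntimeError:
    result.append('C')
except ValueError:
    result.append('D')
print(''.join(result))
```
BC

New RuntimeError raised, caught by outer RuntimeError handler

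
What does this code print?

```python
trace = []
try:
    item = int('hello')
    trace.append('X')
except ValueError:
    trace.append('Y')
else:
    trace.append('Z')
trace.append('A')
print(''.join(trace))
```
YA

else block skipped when exception is caught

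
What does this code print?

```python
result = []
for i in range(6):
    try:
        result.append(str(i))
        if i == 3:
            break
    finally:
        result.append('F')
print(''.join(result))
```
0F1F2F3F

finally runs even when breaking out of loop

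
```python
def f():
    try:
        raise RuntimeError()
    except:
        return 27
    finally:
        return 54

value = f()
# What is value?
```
54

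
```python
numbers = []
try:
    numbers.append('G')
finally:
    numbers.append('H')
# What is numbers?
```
['G', 'H']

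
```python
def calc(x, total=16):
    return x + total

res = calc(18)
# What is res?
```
34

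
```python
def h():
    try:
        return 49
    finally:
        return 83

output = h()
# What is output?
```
83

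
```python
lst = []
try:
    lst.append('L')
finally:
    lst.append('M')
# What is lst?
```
['L', 'M']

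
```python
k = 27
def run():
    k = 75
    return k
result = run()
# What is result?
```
75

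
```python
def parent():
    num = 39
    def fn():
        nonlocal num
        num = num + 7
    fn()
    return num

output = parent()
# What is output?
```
46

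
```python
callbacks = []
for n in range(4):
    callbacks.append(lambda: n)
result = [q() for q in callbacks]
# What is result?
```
[3, 3, 3, 3]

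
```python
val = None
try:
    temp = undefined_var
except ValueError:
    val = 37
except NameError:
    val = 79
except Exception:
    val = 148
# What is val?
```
79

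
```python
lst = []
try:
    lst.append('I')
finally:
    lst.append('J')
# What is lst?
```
['I', 'J']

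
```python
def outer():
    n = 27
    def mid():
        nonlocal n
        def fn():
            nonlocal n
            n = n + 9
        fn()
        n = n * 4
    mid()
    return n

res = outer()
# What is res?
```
144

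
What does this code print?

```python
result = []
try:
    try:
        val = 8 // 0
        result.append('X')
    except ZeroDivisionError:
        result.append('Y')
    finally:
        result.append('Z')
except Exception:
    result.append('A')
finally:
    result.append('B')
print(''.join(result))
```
YZB

Both finally blocks run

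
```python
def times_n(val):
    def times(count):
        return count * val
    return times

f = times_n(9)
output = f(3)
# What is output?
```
27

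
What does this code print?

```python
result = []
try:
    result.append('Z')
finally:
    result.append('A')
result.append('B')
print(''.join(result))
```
ZAB

try/finally without except, no exception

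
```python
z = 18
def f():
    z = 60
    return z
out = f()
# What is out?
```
60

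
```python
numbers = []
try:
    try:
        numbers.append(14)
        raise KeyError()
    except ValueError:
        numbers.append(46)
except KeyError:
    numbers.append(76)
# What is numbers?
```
[14, 76]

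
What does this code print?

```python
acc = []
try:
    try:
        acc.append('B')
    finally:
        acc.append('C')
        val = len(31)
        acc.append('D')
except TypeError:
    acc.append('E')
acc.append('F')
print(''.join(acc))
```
BCEF

Exception in inner finally caught by outer except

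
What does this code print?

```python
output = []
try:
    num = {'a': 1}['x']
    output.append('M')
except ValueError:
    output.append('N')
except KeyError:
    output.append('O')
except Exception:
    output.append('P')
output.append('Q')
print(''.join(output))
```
OQ

KeyError matches before generic Exception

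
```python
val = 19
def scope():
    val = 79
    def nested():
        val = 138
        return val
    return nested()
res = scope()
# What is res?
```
138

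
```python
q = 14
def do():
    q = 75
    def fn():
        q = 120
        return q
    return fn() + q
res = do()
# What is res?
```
195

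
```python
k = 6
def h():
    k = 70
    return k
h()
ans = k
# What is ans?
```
6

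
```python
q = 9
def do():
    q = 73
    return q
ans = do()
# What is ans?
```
73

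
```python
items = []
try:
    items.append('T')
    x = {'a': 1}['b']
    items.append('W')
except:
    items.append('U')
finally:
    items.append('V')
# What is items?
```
['T', 'U', 'V']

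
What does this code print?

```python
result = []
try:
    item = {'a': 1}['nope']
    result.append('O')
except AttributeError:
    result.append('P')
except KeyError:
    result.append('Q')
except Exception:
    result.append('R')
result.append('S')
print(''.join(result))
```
QS

KeyError matches before generic Exception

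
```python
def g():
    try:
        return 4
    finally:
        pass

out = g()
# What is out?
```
4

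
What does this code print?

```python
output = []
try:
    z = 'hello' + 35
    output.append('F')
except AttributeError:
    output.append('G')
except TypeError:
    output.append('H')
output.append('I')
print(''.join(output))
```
HI

TypeError is caught by its specific handler, not AttributeError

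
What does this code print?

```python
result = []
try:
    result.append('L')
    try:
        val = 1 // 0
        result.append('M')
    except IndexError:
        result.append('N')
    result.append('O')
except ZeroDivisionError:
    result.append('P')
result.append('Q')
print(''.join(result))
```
LPQ

Inner handler doesn't match, propagates to outer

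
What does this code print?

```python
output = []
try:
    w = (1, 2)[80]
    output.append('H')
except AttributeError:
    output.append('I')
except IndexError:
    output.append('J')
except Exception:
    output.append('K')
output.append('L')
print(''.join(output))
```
JL

IndexError matches before generic Exception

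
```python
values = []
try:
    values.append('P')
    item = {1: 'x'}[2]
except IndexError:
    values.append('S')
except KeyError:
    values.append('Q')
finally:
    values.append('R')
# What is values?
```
['P', 'Q', 'R']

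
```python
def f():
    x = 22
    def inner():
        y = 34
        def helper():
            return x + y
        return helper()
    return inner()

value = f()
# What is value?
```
56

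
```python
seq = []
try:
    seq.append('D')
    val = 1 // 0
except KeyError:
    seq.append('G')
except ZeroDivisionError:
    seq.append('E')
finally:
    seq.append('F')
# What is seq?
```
['D', 'E', 'F']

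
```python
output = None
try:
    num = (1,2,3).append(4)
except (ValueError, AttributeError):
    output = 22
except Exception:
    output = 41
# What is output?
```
22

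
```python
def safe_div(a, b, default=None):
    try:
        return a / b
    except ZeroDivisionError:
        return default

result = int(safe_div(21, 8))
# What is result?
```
2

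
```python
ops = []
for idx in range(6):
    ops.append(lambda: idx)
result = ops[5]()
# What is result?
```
5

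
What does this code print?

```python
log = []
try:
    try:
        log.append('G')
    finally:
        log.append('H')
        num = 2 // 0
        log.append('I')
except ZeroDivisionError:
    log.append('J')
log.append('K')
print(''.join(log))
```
GHJK

Exception in inner finally caught by outer except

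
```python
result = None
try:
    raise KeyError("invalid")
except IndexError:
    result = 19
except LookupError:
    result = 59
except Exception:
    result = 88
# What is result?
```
59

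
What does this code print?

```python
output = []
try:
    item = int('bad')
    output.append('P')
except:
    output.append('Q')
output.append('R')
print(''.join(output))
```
QR

Exception raised in try, caught by bare except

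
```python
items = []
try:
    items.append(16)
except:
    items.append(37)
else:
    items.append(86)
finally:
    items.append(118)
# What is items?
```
[16, 86, 118]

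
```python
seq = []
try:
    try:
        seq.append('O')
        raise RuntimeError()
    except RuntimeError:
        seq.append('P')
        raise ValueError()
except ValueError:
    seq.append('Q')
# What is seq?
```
['O', 'P', 'Q']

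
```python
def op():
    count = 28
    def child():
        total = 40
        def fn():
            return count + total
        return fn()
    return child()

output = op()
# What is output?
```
68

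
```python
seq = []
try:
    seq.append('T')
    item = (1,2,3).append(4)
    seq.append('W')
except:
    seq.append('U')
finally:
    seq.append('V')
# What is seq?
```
['T', 'U', 'V']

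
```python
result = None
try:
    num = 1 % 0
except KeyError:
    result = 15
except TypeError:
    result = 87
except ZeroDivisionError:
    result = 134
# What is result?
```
134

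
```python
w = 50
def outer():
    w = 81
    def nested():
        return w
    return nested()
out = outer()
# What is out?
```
81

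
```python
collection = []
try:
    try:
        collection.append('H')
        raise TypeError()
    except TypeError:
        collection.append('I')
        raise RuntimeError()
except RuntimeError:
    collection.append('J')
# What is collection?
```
['H', 'I', 'J']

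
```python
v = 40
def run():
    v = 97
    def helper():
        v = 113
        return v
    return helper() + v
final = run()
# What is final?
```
210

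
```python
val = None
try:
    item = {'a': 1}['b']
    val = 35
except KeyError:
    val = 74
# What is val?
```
74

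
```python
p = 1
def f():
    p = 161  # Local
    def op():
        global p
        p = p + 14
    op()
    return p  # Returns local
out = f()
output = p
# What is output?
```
15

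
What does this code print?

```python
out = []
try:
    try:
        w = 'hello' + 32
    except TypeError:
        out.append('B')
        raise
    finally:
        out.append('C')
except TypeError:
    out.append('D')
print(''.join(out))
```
BCD

finally runs before re-raised exception propagates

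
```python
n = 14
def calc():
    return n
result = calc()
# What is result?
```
14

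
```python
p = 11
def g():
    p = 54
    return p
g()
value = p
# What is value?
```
11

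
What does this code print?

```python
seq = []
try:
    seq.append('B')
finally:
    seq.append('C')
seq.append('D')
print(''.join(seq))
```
BCD

try/finally without except, no exception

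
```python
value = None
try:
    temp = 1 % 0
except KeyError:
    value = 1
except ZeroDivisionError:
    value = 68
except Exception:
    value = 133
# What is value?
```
68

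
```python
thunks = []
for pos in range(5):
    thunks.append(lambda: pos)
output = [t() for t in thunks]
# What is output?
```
[4, 4, 4, 4, 4]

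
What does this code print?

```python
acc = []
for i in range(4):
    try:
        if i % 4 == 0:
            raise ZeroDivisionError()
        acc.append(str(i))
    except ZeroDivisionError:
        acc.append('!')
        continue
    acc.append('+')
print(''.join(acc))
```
!1+2+3+

continue in except skips rest of loop body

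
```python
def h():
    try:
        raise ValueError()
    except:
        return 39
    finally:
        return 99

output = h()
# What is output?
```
99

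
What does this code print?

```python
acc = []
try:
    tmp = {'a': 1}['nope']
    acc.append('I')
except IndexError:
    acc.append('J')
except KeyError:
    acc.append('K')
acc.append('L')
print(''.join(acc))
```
KL

KeyError is caught by its specific handler, not IndexError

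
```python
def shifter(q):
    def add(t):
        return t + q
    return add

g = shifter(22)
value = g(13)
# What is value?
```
35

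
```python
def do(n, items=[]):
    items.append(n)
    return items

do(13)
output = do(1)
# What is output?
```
[13, 1]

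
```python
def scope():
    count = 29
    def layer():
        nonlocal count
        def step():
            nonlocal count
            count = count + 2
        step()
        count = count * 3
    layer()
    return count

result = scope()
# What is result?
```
93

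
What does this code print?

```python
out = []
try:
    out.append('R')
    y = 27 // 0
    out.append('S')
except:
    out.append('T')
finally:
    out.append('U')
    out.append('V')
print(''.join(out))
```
RTUV

Code before exception runs, then except, then all of finally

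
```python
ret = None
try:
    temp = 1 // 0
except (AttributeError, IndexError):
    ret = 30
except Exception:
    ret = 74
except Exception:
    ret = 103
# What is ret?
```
74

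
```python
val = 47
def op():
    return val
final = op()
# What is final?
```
47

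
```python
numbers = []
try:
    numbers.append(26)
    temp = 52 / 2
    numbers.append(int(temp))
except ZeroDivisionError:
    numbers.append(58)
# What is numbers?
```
[26, 26]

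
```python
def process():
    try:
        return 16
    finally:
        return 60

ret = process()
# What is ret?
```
60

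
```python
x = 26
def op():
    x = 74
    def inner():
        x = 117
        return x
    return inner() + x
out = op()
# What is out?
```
191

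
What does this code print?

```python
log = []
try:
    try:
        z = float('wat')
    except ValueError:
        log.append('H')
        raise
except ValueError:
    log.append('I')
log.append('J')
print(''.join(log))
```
HIJ

raise without argument re-raises current exception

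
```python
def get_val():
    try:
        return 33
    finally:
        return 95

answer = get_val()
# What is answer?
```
95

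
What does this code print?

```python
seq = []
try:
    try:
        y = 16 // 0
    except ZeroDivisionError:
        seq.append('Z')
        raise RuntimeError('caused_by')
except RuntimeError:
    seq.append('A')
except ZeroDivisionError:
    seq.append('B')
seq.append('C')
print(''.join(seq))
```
ZAC

RuntimeError raised and caught, original ZeroDivisionError not re-raised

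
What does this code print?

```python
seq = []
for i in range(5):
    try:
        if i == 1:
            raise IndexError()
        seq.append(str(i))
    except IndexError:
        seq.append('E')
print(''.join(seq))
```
0E234

Exception on i=1 caught, loop continues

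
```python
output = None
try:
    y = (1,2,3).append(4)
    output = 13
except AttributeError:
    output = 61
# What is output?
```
61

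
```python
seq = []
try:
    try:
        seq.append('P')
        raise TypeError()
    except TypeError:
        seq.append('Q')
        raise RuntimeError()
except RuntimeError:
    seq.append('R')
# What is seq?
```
['P', 'Q', 'R']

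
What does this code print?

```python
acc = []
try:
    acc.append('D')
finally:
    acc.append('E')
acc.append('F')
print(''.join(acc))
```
DEF

try/finally without except, no exception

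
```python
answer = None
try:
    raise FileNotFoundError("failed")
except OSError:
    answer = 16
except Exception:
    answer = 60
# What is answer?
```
16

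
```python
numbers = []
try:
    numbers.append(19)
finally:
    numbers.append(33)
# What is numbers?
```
[19, 33]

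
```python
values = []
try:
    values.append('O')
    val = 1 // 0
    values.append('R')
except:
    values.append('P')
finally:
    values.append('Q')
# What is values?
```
['O', 'P', 'Q']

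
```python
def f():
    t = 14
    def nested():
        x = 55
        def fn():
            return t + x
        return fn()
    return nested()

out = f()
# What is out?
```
69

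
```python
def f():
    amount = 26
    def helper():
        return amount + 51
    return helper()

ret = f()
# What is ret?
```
77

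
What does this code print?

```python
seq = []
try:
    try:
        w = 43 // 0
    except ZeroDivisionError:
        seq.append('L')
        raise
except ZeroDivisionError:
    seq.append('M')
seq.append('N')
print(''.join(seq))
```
LMN

raise without argument re-raises current exception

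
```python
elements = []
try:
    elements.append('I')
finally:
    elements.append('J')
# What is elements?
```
['I', 'J']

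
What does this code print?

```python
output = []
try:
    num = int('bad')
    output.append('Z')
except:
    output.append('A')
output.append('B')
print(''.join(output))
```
AB

Exception raised in try, caught by bare except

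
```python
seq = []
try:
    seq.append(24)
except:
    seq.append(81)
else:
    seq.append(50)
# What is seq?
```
[24, 50]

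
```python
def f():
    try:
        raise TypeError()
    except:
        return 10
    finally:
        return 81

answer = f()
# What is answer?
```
81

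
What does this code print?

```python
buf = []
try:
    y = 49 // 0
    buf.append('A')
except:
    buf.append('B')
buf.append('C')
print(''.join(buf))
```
BC

Exception raised in try, caught by bare except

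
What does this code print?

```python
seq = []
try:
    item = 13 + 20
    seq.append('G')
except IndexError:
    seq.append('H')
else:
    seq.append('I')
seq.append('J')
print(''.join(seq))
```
GIJ

else block runs when no exception occurs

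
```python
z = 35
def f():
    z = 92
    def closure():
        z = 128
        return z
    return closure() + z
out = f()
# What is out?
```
220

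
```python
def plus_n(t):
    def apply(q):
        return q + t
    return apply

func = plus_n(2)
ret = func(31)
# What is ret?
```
33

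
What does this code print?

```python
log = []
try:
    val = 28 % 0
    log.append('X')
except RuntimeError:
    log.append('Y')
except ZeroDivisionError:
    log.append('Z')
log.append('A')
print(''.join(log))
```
ZA

ZeroDivisionError is caught by its specific handler, not RuntimeError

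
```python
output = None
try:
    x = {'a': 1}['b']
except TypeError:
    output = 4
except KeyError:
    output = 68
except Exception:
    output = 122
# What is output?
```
68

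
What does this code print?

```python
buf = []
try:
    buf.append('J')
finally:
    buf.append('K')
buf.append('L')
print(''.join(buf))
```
JKL

try/finally without except, no exception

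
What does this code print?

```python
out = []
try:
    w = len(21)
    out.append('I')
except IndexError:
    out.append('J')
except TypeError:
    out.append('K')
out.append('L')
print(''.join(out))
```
KL

TypeError is caught by its specific handler, not IndexError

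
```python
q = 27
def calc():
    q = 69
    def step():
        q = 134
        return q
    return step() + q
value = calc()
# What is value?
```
203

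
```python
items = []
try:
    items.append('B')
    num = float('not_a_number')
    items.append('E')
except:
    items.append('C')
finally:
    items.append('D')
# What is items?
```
['B', 'C', 'D']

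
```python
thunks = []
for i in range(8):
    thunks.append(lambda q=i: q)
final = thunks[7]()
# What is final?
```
7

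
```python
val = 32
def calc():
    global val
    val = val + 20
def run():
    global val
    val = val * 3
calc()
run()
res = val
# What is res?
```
156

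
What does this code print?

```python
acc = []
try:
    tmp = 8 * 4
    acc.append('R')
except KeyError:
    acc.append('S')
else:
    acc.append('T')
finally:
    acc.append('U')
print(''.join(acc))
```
RTU

else runs before finally when no exception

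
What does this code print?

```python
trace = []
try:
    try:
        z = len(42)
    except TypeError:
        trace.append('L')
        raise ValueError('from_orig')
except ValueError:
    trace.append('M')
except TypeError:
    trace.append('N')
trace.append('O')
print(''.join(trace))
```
LMO

ValueError raised and caught, original TypeError not re-raised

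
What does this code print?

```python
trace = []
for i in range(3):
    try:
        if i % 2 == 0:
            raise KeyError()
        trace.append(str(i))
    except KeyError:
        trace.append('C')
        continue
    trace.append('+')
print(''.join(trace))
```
C1+C

continue in except skips rest of loop body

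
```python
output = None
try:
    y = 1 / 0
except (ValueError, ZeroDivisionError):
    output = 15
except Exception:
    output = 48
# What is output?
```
15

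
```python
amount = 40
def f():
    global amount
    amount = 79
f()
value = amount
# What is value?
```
79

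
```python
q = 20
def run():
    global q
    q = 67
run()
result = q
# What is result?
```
67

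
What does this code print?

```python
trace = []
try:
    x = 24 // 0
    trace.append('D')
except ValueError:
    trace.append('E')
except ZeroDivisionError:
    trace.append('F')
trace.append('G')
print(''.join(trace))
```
FG

ZeroDivisionError is caught by its specific handler, not ValueError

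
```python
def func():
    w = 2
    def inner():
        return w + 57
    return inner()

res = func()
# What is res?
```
59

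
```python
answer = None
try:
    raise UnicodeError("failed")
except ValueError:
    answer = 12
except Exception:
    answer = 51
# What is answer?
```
12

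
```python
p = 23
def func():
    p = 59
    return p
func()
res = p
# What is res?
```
23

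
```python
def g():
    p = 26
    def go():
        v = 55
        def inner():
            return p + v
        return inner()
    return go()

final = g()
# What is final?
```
81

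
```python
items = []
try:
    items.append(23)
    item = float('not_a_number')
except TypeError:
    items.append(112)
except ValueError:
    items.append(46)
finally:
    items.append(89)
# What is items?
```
[23, 46, 89]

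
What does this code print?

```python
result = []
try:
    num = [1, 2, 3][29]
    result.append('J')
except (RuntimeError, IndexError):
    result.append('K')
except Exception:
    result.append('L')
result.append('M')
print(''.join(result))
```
KM

IndexError matches tuple containing it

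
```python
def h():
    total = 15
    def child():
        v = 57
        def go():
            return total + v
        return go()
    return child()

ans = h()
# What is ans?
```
72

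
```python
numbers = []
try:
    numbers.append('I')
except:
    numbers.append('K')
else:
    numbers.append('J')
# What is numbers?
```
['I', 'J']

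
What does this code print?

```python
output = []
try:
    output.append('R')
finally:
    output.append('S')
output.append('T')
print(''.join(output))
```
RST

try/finally without except, no exception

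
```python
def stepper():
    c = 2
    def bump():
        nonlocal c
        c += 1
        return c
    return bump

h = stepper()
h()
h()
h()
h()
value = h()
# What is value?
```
7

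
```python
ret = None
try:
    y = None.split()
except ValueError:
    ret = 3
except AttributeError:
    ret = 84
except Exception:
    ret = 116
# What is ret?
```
84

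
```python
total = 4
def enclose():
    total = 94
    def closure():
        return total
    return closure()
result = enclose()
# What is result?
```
94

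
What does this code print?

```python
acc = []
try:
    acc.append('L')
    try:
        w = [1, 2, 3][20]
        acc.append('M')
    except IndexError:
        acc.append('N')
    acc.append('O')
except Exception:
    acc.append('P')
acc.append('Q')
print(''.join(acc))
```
LNOQ

Inner exception caught by inner handler, outer continues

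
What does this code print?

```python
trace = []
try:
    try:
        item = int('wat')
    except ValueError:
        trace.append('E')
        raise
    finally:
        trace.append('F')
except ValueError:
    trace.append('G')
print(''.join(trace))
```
EFG

finally runs before re-raised exception propagates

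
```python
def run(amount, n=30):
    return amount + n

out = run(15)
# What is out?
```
45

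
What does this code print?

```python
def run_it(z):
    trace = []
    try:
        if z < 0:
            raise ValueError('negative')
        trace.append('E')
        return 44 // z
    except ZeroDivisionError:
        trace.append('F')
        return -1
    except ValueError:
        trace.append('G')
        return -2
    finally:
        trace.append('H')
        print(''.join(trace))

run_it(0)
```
EFH

z=0 causes ZeroDivisionError, caught, finally prints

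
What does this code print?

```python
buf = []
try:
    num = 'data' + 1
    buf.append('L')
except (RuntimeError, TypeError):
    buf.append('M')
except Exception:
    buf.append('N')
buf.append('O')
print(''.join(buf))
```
MO

TypeError matches tuple containing it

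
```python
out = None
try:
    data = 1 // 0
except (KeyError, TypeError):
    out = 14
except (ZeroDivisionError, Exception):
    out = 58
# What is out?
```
58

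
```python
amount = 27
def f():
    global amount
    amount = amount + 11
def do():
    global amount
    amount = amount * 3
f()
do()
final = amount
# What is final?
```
114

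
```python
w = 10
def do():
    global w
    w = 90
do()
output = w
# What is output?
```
90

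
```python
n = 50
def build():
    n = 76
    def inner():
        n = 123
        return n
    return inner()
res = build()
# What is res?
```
123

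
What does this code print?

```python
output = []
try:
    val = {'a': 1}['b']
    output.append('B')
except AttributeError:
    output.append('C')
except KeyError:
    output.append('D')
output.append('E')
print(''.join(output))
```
DE

KeyError is caught by its specific handler, not AttributeError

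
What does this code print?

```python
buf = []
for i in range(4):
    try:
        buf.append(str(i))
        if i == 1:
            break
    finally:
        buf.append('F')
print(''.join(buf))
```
0F1F

finally runs even when breaking out of loop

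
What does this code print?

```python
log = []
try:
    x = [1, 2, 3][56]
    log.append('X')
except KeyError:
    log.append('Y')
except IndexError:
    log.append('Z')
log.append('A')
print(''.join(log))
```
ZA

IndexError is caught by its specific handler, not KeyError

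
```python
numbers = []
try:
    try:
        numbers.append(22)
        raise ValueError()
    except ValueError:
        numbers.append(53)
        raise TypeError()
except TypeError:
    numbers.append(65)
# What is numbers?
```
[22, 53, 65]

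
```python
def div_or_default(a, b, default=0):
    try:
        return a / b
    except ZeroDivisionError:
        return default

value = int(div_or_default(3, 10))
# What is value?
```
0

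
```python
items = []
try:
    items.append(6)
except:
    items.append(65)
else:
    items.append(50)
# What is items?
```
[6, 50]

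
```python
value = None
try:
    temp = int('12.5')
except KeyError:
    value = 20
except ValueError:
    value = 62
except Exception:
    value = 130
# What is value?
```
62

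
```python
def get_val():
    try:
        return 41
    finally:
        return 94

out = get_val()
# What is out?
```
94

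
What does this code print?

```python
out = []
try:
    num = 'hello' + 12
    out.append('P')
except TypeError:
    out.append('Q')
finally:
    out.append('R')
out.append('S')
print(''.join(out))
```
QRS

finally always runs, even after exception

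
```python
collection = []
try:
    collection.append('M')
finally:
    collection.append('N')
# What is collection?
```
['M', 'N']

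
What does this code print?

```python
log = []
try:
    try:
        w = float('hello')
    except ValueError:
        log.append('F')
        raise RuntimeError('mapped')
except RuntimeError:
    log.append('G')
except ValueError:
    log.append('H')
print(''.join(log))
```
FG

New RuntimeError raised, caught by outer RuntimeError handler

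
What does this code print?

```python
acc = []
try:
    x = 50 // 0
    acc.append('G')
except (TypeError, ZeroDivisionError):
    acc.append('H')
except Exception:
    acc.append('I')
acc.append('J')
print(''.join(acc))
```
HJ

ZeroDivisionError matches tuple containing it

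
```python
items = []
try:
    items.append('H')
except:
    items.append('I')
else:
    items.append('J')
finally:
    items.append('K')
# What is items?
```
['H', 'J', 'K']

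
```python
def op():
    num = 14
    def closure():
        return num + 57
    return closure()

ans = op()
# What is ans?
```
71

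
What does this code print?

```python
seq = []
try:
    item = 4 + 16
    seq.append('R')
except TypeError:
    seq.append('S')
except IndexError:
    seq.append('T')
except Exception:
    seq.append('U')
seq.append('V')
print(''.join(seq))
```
RV

No exception, try block completes normally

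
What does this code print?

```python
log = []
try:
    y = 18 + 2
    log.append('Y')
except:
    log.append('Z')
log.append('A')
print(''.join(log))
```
YA

No exception, try block completes normally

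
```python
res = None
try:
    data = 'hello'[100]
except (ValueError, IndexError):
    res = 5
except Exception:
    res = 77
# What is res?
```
5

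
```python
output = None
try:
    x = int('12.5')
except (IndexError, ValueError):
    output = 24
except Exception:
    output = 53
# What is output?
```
24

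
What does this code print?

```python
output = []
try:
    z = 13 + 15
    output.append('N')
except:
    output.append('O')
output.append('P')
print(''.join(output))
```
NP

No exception, try block completes normally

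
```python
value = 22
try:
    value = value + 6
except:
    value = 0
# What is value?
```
28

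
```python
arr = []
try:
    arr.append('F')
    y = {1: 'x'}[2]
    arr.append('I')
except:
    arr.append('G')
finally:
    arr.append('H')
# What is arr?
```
['F', 'G', 'H']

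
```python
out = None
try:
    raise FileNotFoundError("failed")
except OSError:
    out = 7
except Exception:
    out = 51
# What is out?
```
7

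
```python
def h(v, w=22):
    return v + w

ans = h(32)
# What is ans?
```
54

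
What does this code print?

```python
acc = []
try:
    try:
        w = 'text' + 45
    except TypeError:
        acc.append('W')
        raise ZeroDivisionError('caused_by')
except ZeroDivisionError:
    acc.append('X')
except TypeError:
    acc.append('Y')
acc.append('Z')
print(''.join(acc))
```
WXZ

ZeroDivisionError raised and caught, original TypeError not re-raised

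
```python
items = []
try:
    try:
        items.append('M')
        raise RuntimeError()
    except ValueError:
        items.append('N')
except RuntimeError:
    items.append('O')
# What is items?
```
['M', 'O']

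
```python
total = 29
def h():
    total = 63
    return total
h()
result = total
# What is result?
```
29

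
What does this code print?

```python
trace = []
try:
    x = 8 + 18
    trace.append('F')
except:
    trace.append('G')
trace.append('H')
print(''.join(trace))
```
FH

No exception, try block completes normally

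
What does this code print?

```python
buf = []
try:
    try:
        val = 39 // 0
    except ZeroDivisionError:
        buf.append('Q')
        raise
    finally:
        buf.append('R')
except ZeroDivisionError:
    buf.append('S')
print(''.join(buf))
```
QRS

finally runs before re-raised exception propagates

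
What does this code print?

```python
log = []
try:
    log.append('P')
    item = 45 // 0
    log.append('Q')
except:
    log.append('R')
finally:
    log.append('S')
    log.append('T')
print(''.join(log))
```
PRST

Code before exception runs, then except, then all of finally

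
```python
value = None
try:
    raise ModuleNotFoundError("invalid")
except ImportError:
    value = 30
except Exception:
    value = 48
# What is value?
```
30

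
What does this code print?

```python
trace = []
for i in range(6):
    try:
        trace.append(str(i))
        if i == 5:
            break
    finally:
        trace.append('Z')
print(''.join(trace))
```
0Z1Z2Z3Z4Z5Z

finally runs even when breaking out of loop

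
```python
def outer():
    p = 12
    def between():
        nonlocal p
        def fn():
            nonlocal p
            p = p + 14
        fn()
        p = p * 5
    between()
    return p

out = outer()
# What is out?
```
130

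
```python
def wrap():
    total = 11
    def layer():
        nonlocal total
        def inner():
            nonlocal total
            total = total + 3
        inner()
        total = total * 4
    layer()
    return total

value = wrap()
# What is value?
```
56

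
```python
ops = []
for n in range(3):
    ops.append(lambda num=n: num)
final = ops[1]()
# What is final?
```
1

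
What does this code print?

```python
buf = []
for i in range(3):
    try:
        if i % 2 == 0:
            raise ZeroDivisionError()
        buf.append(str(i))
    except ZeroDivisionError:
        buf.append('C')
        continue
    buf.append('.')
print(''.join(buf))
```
C1.C

continue in except skips rest of loop body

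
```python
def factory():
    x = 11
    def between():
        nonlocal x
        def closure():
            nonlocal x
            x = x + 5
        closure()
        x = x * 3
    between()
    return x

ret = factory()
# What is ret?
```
48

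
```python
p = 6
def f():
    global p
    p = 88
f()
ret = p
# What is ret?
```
88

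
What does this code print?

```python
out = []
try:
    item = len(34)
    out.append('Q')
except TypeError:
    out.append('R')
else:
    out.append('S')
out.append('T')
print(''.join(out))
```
RT

else block skipped when exception is caught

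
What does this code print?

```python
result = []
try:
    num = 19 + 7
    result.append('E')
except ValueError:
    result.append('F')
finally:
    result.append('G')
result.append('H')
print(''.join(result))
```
EGH

finally runs after normal execution too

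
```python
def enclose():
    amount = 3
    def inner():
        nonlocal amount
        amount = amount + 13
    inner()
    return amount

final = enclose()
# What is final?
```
16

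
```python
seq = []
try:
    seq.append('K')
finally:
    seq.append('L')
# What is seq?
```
['K', 'L']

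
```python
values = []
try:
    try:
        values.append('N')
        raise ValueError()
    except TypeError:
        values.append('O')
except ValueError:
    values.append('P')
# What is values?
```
['N', 'P']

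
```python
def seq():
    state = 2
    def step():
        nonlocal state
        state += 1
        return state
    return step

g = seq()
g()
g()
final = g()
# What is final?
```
5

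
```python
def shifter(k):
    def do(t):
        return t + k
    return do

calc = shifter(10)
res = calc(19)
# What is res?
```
29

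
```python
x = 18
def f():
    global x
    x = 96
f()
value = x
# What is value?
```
96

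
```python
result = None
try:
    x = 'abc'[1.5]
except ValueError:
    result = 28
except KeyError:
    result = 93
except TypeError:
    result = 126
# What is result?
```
126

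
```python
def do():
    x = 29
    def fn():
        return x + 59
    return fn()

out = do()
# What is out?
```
88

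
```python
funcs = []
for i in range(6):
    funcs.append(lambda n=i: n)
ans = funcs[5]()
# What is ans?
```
5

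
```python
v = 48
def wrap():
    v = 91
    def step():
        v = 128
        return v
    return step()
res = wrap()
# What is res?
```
128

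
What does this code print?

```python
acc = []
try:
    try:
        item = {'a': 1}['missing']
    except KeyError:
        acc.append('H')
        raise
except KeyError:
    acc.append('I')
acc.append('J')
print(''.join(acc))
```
HIJ

raise without argument re-raises current exception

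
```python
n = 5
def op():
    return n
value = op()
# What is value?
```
5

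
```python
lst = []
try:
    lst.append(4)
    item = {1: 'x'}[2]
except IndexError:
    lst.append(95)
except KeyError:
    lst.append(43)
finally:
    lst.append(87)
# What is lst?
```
[4, 43, 87]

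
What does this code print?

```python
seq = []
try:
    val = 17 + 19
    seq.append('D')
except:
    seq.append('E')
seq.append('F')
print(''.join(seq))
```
DF

No exception, try block completes normally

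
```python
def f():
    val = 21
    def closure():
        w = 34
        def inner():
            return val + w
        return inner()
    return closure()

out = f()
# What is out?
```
55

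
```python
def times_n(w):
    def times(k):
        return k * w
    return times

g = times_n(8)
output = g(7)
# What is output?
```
56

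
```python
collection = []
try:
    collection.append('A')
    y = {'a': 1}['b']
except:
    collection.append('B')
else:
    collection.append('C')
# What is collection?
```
['A', 'B']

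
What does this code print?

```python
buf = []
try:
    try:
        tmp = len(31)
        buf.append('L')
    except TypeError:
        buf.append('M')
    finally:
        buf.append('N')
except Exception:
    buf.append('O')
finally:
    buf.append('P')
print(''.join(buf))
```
MNP

Both finally blocks run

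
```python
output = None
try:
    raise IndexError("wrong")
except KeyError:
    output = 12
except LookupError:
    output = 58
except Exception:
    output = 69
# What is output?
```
58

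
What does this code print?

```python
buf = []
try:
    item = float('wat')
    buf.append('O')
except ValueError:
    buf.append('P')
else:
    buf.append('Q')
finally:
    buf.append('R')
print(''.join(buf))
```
PR

Exception: except runs, else skipped, finally runs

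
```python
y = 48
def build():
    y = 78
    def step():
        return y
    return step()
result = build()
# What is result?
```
78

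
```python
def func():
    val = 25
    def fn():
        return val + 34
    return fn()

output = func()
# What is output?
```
59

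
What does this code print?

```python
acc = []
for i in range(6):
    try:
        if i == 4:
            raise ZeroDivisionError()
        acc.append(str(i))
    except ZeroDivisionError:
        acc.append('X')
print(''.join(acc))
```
0123X5

Exception on i=4 caught, loop continues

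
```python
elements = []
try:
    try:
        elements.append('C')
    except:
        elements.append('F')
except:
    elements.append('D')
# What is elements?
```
['C']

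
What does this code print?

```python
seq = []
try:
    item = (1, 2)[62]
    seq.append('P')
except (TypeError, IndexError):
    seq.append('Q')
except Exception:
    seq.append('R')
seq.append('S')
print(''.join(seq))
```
QS

IndexError matches tuple containing it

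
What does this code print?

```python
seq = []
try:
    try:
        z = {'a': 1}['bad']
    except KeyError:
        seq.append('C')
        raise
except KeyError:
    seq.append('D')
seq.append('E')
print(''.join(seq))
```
CDE

raise without argument re-raises current exception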